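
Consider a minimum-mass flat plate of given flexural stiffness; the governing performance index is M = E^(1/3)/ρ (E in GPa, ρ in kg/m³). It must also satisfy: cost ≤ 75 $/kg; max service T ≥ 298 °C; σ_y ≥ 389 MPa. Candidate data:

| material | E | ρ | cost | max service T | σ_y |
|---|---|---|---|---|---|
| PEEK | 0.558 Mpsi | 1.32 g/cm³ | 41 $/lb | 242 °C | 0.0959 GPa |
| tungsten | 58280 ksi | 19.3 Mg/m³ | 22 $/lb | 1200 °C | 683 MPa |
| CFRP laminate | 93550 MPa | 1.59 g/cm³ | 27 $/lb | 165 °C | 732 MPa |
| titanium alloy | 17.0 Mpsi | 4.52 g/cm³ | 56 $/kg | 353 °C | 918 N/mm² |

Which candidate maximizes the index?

Screen on constraints: cost ≤ 75 $/kg; max service T ≥ 298 °C; σ_y ≥ 389 MPa. Survivors: tungsten, titanium alloy.
Convert each candidate to consistent units, then evaluate M:
  tungsten: E = 401.8 GPa, ρ = 19300 kg/m³
  titanium alloy: E = 117.2 GPa, ρ = 4520 kg/m³
  titanium alloy: M = 1.08×10⁻³
  tungsten: M = 0.382×10⁻³
Titanium alloy has the largest M.

titanium alloy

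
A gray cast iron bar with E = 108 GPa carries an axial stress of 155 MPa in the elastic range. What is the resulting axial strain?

1.44×10⁻³

ε = σ/E = 155 / 108000 = 1.44×10⁻³.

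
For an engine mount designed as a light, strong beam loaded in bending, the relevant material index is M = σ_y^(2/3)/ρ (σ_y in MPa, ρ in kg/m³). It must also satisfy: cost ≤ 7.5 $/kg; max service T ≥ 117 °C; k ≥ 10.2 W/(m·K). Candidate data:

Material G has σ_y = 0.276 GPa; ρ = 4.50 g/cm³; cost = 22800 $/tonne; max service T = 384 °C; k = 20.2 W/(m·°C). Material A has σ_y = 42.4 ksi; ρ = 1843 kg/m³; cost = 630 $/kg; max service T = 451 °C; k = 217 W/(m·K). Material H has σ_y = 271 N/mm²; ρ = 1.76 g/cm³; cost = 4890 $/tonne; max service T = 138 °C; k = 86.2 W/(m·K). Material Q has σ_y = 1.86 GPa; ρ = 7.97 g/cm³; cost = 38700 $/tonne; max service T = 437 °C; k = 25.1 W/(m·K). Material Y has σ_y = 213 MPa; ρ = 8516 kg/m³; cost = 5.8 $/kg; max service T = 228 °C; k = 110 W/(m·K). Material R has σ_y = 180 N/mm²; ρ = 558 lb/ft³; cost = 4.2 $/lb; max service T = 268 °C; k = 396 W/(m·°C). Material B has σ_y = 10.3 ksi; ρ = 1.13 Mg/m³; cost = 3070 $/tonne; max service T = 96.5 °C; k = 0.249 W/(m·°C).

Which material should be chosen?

material H

Screen on constraints: cost ≤ 7.5 $/kg; max service T ≥ 117 °C; k ≥ 10.2 W/(m·K). Survivors: material H, material Y.
Putting every candidate on a common basis:
  material H: σ_y = 271.0 MPa, ρ = 1760 kg/m³
  material Y: σ_y = 213.0 MPa, ρ = 8516 kg/m³
  material H: M = 23.8×10⁻³
  material Y: M = 4.19×10⁻³
Material H ranks first.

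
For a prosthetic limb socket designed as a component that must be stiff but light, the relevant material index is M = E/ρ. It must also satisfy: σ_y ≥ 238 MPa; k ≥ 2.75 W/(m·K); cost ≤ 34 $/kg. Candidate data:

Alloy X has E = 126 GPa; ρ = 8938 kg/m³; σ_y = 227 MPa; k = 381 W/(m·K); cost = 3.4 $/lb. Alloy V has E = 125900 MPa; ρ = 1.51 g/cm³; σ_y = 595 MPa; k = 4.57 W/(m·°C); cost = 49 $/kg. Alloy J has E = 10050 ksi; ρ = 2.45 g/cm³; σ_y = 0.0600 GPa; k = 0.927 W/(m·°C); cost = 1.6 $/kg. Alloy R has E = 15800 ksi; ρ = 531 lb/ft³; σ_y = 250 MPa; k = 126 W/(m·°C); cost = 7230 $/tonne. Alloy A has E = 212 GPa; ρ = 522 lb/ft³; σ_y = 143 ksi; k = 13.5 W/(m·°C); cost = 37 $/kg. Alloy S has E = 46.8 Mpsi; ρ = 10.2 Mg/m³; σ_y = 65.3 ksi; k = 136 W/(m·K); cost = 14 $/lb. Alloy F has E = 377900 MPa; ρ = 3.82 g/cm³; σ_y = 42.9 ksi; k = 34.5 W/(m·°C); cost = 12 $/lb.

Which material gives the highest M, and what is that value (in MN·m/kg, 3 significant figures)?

alloy F, M = 98.9 MN·m/kg

Screen on constraints: σ_y ≥ 238 MPa; k ≥ 2.75 W/(m·K); cost ≤ 34 $/kg. Survivors: alloy R, alloy S, alloy F.
Convert each candidate to consistent units, then evaluate M:
  alloy R: E = 108.9 GPa, ρ = 8506 kg/m³
  alloy S: E = 322.7 GPa, ρ = 10200 kg/m³
  alloy F: E = 377.9 GPa, ρ = 3820 kg/m³
  alloy F: M = 98.9 MN·m/kg
  alloy S: M = 31.6 MN·m/kg
  alloy R: M = 12.8 MN·m/kg
Alloy F ranks first.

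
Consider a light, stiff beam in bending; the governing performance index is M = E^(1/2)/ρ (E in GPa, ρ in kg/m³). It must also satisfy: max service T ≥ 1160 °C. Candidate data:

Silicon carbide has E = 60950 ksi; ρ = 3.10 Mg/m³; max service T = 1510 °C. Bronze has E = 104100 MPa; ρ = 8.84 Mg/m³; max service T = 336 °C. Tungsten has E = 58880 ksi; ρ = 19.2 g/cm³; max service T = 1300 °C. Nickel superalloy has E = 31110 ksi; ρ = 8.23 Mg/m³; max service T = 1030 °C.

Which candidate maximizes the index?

silicon carbide

Screen on constraints: max service T ≥ 1160 °C. Survivors: silicon carbide, tungsten.
Convert each candidate to consistent units, then evaluate M:
  silicon carbide: E = 420.2 GPa, ρ = 3100 kg/m³
  tungsten: E = 406.0 GPa, ρ = 19200 kg/m³
  silicon carbide: M = 6.61×10⁻³
  tungsten: M = 1.05×10⁻³
Silicon carbide ranks first.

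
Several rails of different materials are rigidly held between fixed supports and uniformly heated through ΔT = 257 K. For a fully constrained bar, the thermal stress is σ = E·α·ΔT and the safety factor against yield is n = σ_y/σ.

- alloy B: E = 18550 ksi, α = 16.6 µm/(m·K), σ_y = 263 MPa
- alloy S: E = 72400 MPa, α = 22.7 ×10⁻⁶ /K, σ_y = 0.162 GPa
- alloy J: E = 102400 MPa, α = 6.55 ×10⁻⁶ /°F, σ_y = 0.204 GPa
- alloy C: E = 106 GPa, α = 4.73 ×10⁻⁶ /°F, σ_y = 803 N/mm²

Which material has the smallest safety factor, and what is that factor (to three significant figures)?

alloy S, n = 0.384

In consistent units (E in GPa, α in ×10⁻⁶/K, σ_y in MPa):
  alloy B: E = 127.9, α = 16.6, σ_y = 263.0 → σ = 546 MPa, n = 0.482
  alloy S: E = 72.40, α = 22.7, σ_y = 162.0 → σ = 422 MPa, n = 0.384
  alloy J: E = 102.4, α = 11.8, σ_y = 204.0 → σ = 310 MPa, n = 0.657
  alloy C: E = 106.0, α = 8.51, σ_y = 803.0 → σ = 232 MPa, n = 3.46
Alloy S has the lowest safety factor, n = 0.384.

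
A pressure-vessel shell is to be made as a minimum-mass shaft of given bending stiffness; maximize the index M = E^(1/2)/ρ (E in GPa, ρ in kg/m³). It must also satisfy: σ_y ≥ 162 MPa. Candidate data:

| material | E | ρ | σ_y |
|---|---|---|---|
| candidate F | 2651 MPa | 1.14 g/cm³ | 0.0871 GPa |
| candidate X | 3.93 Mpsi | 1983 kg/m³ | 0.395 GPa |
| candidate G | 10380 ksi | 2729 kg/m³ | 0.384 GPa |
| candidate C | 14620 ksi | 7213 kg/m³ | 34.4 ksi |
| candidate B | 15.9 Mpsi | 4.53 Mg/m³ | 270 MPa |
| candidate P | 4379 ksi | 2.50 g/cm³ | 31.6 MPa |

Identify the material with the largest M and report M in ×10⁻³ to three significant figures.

Screen on constraints: σ_y ≥ 162 MPa. Survivors: candidate X, candidate G, candidate C, candidate B.
Putting every candidate on a common basis:
  candidate X: E = 27.10 GPa, ρ = 1983 kg/m³
  candidate G: E = 71.57 GPa, ρ = 2729 kg/m³
  candidate C: E = 100.8 GPa, ρ = 7213 kg/m³
  candidate B: E = 109.6 GPa, ρ = 4530 kg/m³
  candidate G: M = 3.10×10⁻³
  candidate X: M = 2.63×10⁻³
  candidate B: M = 2.31×10⁻³
  candidate C: M = 1.39×10⁻³
Candidate G ranks first.

candidate G, M = 3.10×10⁻³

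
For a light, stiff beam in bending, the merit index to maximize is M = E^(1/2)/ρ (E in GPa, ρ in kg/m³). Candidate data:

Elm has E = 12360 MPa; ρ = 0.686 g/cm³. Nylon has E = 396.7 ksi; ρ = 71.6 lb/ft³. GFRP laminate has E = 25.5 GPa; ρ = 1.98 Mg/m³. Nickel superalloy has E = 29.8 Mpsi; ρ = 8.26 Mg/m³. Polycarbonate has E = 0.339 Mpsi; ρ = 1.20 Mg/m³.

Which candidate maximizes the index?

In SI units:
  elm: E = 12.36 GPa, ρ = 686.0 kg/m³
  nylon: E = 2.735 GPa, ρ = 1147 kg/m³
  GFRP laminate: E = 25.50 GPa, ρ = 1980 kg/m³
  nickel superalloy: E = 205.5 GPa, ρ = 8260 kg/m³
  polycarbonate: E = 2.337 GPa, ρ = 1200 kg/m³
  elm: M = 5.12×10⁻³
  GFRP laminate: M = 2.55×10⁻³
  nickel superalloy: M = 1.74×10⁻³
  nylon: M = 1.44×10⁻³
  polycarbonate: M = 1.27×10⁻³
Elm has the largest M.

elm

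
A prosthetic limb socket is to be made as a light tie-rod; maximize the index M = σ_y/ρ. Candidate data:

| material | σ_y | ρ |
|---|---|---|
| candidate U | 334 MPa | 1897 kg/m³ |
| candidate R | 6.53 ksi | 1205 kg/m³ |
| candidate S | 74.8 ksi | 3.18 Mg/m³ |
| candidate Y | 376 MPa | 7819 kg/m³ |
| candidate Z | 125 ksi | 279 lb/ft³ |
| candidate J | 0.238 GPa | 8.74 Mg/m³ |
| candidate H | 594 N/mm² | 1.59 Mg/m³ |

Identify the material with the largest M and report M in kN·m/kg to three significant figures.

candidate H, M = 374 kN·m/kg

After converting to SI:
  candidate U: σ_y = 334.0 MPa, ρ = 1897 kg/m³
  candidate R: σ_y = 45.02 MPa, ρ = 1205 kg/m³
  candidate S: σ_y = 515.7 MPa, ρ = 3180 kg/m³
  candidate Y: σ_y = 376.0 MPa, ρ = 7819 kg/m³
  candidate Z: σ_y = 861.8 MPa, ρ = 4469 kg/m³
  candidate J: σ_y = 238.0 MPa, ρ = 8740 kg/m³
  candidate H: σ_y = 594.0 MPa, ρ = 1590 kg/m³
  candidate H: M = 374 kN·m/kg
  candidate Z: M = 193 kN·m/kg
  candidate U: M = 176 kN·m/kg
  candidate S: M = 162 kN·m/kg
  candidate Y: M = 48.1 kN·m/kg
  candidate R: M = 37.4 kN·m/kg
  candidate J: M = 27.2 kN·m/kg
Candidate H has the largest M.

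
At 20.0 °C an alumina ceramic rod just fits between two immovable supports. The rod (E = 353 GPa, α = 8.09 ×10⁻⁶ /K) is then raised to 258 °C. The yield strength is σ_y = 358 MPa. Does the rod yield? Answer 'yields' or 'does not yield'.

ΔT = 238.0 K. Constrained thermal stress σ = E·α·ΔT = 353.0×10³ MPa × 8.09×10⁻⁶ × 238.0 = 680 MPa (compressive).
Compare to σ_y = 358 MPa: σ ≥ σ_y, so it yields.

yields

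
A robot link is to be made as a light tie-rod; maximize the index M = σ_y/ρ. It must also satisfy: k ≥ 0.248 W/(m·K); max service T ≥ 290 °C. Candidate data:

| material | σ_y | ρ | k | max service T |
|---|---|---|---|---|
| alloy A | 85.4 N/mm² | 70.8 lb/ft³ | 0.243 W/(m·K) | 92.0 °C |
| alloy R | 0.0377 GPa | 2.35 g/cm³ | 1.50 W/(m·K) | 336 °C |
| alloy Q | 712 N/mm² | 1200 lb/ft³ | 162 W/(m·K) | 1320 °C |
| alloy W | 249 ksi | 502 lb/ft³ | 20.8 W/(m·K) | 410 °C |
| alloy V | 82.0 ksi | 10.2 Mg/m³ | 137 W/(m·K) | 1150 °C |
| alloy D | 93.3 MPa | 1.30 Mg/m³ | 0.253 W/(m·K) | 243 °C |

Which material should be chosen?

alloy W

Screen on constraints: k ≥ 0.248 W/(m·K); max service T ≥ 290 °C. Survivors: alloy R, alloy Q, alloy W, alloy V.
In SI units:
  alloy R: σ_y = 37.70 MPa, ρ = 2350 kg/m³
  alloy Q: σ_y = 712.0 MPa, ρ = 19220 kg/m³
  alloy W: σ_y = 1717 MPa, ρ = 8041 kg/m³
  alloy V: σ_y = 565.4 MPa, ρ = 10200 kg/m³
  alloy W: M = 213 kN·m/kg
  alloy V: M = 55.4 kN·m/kg
  alloy Q: M = 37.0 kN·m/kg
  alloy R: M = 16.0 kN·m/kg
Highest index: alloy W.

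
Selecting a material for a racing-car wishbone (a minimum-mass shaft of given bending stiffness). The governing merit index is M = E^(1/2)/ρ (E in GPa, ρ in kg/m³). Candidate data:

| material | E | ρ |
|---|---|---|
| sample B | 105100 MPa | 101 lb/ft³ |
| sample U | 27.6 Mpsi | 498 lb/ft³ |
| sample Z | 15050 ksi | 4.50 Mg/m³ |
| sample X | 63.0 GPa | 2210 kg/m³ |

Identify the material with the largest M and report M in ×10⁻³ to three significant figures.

sample B, M = 6.34×10⁻³

Putting every candidate on a common basis:
  sample B: E = 105.1 GPa, ρ = 1618 kg/m³
  sample U: E = 190.3 GPa, ρ = 7977 kg/m³
  sample Z: E = 103.8 GPa, ρ = 4500 kg/m³
  sample X: E = 63.00 GPa, ρ = 2210 kg/m³
  sample B: M = 6.34×10⁻³
  sample X: M = 3.59×10⁻³
  sample Z: M = 2.26×10⁻³
  sample U: M = 1.73×10⁻³
Sample B has the largest M.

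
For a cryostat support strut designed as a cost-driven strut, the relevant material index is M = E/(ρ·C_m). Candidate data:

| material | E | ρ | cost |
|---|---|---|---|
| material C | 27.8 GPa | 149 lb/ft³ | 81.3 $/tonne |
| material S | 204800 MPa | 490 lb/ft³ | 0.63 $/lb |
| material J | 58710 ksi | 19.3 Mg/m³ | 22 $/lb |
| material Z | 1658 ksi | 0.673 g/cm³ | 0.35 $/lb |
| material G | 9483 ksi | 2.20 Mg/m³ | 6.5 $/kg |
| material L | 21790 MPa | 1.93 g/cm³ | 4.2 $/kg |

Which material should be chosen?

Convert each candidate to consistent units, then evaluate M:
  material C: E = 27.80 GPa, ρ = 2387 kg/m³, cost = 0.08130 $/kg
  material S: E = 204.8 GPa, ρ = 7849 kg/m³, cost = 1.389 $/kg
  material J: E = 404.8 GPa, ρ = 19300 kg/m³, cost = 48.50 $/kg
  material Z: E = 11.43 GPa, ρ = 673.0 kg/m³, cost = 0.7716 $/kg
  material G: E = 65.38 GPa, ρ = 2200 kg/m³, cost = 6.500 $/kg
  material L: E = 21.79 GPa, ρ = 1930 kg/m³, cost = 4.200 $/kg
  material C: M = 143 MN·m per $
  material Z: M = 22.0 MN·m per $
  material S: M = 18.8 MN·m per $
  material G: M = 4.57 MN·m per $
  material L: M = 2.69 MN·m per $
  material J: M = 0.432 MN·m per $
Highest index: material C.

material C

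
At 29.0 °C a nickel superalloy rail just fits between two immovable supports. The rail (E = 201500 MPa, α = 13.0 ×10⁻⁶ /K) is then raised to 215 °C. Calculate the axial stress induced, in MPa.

E = 201500 MPa = 201.5 GPa.
ΔT = 186.0 K. Constrained thermal stress σ = E·α·ΔT = 201.5×10³ MPa × 13.0×10⁻⁶ × 186.0 = 487 MPa (compressive).

487 MPa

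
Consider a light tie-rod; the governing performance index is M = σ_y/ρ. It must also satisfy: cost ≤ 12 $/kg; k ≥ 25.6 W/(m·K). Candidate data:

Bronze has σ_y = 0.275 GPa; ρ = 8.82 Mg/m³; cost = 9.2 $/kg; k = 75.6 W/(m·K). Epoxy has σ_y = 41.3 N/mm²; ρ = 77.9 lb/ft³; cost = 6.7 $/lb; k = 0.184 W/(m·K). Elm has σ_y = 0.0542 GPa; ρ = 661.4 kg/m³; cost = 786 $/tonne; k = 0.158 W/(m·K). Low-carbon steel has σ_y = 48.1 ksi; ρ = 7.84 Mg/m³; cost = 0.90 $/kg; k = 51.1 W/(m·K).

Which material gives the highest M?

low-carbon steel

Screen on constraints: cost ≤ 12 $/kg; k ≥ 25.6 W/(m·K). Survivors: bronze, low-carbon steel.
In SI units:
  bronze: σ_y = 275.0 MPa, ρ = 8820 kg/m³
  low-carbon steel: σ_y = 331.6 MPa, ρ = 7840 kg/m³
  low-carbon steel: M = 42.3 kN·m/kg
  bronze: M = 31.2 kN·m/kg
Highest index: low-carbon steel.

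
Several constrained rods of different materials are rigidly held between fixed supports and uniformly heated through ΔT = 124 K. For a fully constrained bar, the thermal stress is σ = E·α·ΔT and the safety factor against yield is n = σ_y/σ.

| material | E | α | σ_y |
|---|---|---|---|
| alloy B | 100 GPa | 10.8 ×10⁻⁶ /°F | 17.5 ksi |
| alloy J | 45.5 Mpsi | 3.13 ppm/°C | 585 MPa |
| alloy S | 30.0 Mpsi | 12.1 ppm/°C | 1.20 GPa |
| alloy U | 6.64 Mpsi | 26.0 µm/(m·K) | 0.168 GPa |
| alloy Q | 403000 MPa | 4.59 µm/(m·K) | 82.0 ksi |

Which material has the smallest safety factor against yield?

alloy B

With everything in SI (GPa, ×10⁻⁶/K, MPa):
  alloy B: E = 100.0, α = 19.4, σ_y = 120.7 → σ = 241 MPa, n = 0.501
  alloy J: E = 313.7, α = 3.13, σ_y = 585.0 → σ = 122 MPa, n = 4.80
  alloy S: E = 206.8, α = 12.1, σ_y = 1200 → σ = 310 MPa, n = 3.87
  alloy U: E = 45.78, α = 26.0, σ_y = 168.0 → σ = 148 MPa, n = 1.14
  alloy Q: E = 403.0, α = 4.59, σ_y = 565.4 → σ = 229 MPa, n = 2.46
Alloy B has the lowest safety factor, n = 0.501.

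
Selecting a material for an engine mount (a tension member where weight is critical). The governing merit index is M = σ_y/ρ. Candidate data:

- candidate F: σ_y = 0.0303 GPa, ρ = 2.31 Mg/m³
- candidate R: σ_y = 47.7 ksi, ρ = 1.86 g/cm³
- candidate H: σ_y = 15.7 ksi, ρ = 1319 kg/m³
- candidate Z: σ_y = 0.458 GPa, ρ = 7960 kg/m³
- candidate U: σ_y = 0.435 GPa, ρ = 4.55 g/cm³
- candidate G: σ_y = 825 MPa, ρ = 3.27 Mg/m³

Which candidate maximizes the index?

In SI units:
  candidate F: σ_y = 30.30 MPa, ρ = 2310 kg/m³
  candidate R: σ_y = 328.9 MPa, ρ = 1860 kg/m³
  candidate H: σ_y = 108.2 MPa, ρ = 1319 kg/m³
  candidate Z: σ_y = 458.0 MPa, ρ = 7960 kg/m³
  candidate U: σ_y = 435.0 MPa, ρ = 4550 kg/m³
  candidate G: σ_y = 825.0 MPa, ρ = 3270 kg/m³
  candidate G: M = 252 kN·m/kg
  candidate R: M = 177 kN·m/kg
  candidate U: M = 95.6 kN·m/kg
  candidate H: M = 82.1 kN·m/kg
  candidate Z: M = 57.5 kN·m/kg
  candidate F: M = 13.1 kN·m/kg
The maximum is for candidate G.

candidate G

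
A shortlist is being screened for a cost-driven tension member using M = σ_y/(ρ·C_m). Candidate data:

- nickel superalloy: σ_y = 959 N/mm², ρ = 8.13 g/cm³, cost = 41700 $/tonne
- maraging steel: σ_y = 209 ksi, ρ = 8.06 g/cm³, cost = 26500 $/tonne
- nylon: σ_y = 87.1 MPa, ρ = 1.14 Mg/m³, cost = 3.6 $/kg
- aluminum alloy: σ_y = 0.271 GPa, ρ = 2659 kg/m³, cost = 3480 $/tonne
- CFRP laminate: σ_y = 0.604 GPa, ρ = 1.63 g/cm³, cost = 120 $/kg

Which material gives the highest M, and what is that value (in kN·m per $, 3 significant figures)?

aluminum alloy, M = 29.3 kN·m per $

In SI units:
  nickel superalloy: σ_y = 959.0 MPa, ρ = 8130 kg/m³, cost = 41.70 $/kg
  maraging steel: σ_y = 1441 MPa, ρ = 8060 kg/m³, cost = 26.50 $/kg
  nylon: σ_y = 87.10 MPa, ρ = 1140 kg/m³, cost = 3.600 $/kg
  aluminum alloy: σ_y = 271.0 MPa, ρ = 2659 kg/m³, cost = 3.480 $/kg
  CFRP laminate: σ_y = 604.0 MPa, ρ = 1630 kg/m³, cost = 120.0 $/kg
  aluminum alloy: M = 29.3 kN·m per $
  nylon: M = 21.2 kN·m per $
  maraging steel: M = 6.75 kN·m per $
  CFRP laminate: M = 3.09 kN·m per $
  nickel superalloy: M = 2.83 kN·m per $
The maximum is for aluminum alloy.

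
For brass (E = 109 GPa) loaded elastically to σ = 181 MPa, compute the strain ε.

1.66×10⁻³

ε = σ/E = 181 / 109000 = 1.66×10⁻³.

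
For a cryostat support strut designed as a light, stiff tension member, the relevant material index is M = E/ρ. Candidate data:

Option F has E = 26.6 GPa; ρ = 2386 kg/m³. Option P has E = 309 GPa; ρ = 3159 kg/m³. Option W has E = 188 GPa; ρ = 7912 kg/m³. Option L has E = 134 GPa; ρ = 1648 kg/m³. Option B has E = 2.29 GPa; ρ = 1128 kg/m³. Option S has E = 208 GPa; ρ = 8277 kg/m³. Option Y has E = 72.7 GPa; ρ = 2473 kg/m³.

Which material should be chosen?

option P

Computing M directly (units already consistent):
  option P: M = 97.8 MN·m/kg
  option L: M = 81.3 MN·m/kg
  option Y: M = 29.4 MN·m/kg
  option S: M = 25.1 MN·m/kg
  option W: M = 23.8 MN·m/kg
  option F: M = 11.1 MN·m/kg
  option B: M = 2.03 MN·m/kg
Highest index: option P.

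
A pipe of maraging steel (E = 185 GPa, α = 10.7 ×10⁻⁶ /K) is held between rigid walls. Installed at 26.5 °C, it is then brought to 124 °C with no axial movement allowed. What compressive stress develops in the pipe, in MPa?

193 MPa

ΔT = 97.50 K. Constrained thermal stress σ = E·α·ΔT = 185.0×10³ MPa × 10.7×10⁻⁶ × 97.50 = 193 MPa (compressive).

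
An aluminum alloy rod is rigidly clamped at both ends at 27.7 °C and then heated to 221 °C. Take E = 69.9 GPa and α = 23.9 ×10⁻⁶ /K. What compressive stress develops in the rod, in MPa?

ΔT = 193.3 K. Constrained thermal stress σ = E·α·ΔT = 69.90×10³ MPa × 23.9×10⁻⁶ × 193.3 = 323 MPa (compressive).

323 MPa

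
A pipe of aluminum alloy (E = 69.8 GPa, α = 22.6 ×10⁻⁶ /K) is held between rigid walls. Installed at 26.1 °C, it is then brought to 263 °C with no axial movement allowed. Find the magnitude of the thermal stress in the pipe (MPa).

ΔT = 236.9 K. Constrained thermal stress σ = E·α·ΔT = 69.80×10³ MPa × 22.6×10⁻⁶ × 236.9 = 374 MPa (compressive).

374 MPa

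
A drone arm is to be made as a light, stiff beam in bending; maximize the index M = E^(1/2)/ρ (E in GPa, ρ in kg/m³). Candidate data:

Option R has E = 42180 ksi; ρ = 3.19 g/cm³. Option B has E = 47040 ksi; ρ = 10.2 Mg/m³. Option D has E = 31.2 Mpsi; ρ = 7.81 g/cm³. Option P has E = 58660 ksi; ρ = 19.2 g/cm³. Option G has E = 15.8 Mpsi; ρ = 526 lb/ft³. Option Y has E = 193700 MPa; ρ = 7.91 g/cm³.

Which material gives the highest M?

Putting every candidate on a common basis:
  option R: E = 290.8 GPa, ρ = 3190 kg/m³
  option B: E = 324.3 GPa, ρ = 10200 kg/m³
  option D: E = 215.1 GPa, ρ = 7810 kg/m³
  option P: E = 404.4 GPa, ρ = 19200 kg/m³
  option G: E = 108.9 GPa, ρ = 8426 kg/m³
  option Y: E = 193.7 GPa, ρ = 7910 kg/m³
  option R: M = 5.35×10⁻³
  option D: M = 1.88×10⁻³
  option B: M = 1.77×10⁻³
  option Y: M = 1.76×10⁻³
  option G: M = 1.24×10⁻³
  option P: M = 1.05×10⁻³
Highest index: option R.

option R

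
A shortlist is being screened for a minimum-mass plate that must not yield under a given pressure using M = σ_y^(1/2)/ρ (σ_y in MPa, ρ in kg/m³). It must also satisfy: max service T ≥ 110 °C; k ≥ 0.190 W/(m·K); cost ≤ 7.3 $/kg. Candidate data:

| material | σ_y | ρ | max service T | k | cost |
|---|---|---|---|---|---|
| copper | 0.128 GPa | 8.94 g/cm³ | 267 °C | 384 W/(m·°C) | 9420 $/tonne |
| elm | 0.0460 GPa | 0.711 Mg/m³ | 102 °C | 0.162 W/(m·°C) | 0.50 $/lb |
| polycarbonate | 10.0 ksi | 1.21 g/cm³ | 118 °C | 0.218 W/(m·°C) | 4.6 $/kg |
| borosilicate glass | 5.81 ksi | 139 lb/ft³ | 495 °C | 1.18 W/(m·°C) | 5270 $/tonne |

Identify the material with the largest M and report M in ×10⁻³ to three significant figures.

polycarbonate, M = 6.86×10⁻³

Screen on constraints: max service T ≥ 110 °C; k ≥ 0.190 W/(m·K); cost ≤ 7.3 $/kg. Survivors: polycarbonate, borosilicate glass.
Convert each candidate to consistent units, then evaluate M:
  polycarbonate: σ_y = 68.95 MPa, ρ = 1210 kg/m³
  borosilicate glass: σ_y = 40.06 MPa, ρ = 2227 kg/m³
  polycarbonate: M = 6.86×10⁻³
  borosilicate glass: M = 2.84×10⁻³
Polycarbonate ranks first.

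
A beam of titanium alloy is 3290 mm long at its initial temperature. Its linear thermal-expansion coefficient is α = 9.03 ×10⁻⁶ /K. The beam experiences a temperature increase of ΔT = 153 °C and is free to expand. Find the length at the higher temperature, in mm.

ΔL = α·L₀·ΔT = 9.03×10⁻⁶ × 3290 mm × 153.0 K = 4.55 mm.
L = L₀ + ΔL = 3290 + 4.55 = 3294.5 mm.

3294.5 mm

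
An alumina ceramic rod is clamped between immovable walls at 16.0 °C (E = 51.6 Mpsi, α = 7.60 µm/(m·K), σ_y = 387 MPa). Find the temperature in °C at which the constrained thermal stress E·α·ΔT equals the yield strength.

159 °C

E = 51.6 Mpsi = 355.8 GPa.
E·α·ΔT = 387.0 MPa ⇒ ΔT = 387.0 / (355.8×10³ × 7.60×10⁻⁶) = 143.1 K.
T = 16.0 + 143.1 = 159.1 °C.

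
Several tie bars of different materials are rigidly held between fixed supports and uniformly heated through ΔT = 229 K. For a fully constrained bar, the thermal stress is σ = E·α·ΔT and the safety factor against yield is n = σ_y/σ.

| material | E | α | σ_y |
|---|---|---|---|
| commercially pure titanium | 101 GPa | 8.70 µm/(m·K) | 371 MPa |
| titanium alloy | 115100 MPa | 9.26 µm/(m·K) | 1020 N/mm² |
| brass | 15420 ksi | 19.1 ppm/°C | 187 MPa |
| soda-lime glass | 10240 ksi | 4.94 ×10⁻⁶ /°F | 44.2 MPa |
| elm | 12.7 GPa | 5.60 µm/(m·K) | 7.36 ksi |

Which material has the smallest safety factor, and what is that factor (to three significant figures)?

soda-lime glass, n = 0.307

Per material, after unit conversion:
  commercially pure titanium: E = 101.0, α = 8.70, σ_y = 371.0 → σ = 201 MPa, n = 1.84
  titanium alloy: E = 115.1, α = 9.26, σ_y = 1020 → σ = 244 MPa, n = 4.18
  brass: E = 106.3, α = 19.1, σ_y = 187.0 → σ = 465 MPa, n = 0.402
  soda-lime glass: E = 70.60, α = 8.89, σ_y = 44.20 → σ = 144 MPa, n = 0.307
  elm: E = 12.70, α = 5.60, σ_y = 50.75 → σ = 16.3 MPa, n = 3.12
Soda-lime glass has the lowest safety factor, n = 0.307.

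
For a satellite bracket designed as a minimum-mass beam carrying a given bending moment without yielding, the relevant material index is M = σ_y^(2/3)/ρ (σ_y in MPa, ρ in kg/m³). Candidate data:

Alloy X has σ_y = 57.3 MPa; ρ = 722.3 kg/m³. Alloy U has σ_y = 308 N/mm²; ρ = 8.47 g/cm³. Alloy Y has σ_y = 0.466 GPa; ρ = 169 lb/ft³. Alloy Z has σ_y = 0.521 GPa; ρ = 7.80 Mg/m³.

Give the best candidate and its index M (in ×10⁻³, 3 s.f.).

After converting to SI:
  alloy X: σ_y = 57.30 MPa, ρ = 722.3 kg/m³
  alloy U: σ_y = 308.0 MPa, ρ = 8470 kg/m³
  alloy Y: σ_y = 466.0 MPa, ρ = 2707 kg/m³
  alloy Z: σ_y = 521.0 MPa, ρ = 7800 kg/m³
  alloy Y: M = 22.2×10⁻³
  alloy X: M = 20.6×10⁻³
  alloy Z: M = 8.30×10⁻³
  alloy U: M = 5.38×10⁻³
The maximum is for alloy Y.

alloy Y, M = 22.2×10⁻³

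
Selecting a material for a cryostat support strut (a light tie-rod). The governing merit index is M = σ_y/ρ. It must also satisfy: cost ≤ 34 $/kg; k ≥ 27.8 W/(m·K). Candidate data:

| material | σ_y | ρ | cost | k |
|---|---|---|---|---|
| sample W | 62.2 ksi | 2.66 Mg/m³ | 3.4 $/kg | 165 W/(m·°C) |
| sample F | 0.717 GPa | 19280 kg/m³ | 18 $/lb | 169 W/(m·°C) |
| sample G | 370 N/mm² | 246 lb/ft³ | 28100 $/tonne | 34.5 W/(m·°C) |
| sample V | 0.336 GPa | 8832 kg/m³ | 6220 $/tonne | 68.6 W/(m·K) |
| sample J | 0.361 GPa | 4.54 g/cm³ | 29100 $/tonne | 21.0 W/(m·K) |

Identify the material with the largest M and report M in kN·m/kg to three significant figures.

sample W, M = 161 kN·m/kg

Screen on constraints: cost ≤ 34 $/kg; k ≥ 27.8 W/(m·K). Survivors: sample W, sample G, sample V.
Convert each candidate to consistent units, then evaluate M:
  sample W: σ_y = 428.9 MPa, ρ = 2660 kg/m³
  sample G: σ_y = 370.0 MPa, ρ = 3941 kg/m³
  sample V: σ_y = 336.0 MPa, ρ = 8832 kg/m³
  sample W: M = 161 kN·m/kg
  sample G: M = 93.9 kN·m/kg
  sample V: M = 38.0 kN·m/kg
Highest index: sample W.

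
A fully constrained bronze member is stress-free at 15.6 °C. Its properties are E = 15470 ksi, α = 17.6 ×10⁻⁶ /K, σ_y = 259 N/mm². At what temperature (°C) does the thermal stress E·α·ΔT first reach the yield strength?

E = 15470 ksi = 106.7 GPa.
σ_y = 259 N/mm² = 259.0 MPa.
E·α·ΔT = 259.0 MPa ⇒ ΔT = 259.0 / (106.7×10³ × 17.6×10⁻⁶) = 138.0 K.
T = 15.6 + 138.0 = 153.6 °C.

154 °C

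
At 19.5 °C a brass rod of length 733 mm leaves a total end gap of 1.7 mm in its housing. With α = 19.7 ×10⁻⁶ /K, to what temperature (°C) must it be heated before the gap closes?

α·L₀·ΔT = 1.7 mm ⇒ ΔT = 1.7 / (19.7×10⁻⁶ × 733.0) = 117.7 K.
T = 19.5 + 117.7 = 137.2 °C.

137 °C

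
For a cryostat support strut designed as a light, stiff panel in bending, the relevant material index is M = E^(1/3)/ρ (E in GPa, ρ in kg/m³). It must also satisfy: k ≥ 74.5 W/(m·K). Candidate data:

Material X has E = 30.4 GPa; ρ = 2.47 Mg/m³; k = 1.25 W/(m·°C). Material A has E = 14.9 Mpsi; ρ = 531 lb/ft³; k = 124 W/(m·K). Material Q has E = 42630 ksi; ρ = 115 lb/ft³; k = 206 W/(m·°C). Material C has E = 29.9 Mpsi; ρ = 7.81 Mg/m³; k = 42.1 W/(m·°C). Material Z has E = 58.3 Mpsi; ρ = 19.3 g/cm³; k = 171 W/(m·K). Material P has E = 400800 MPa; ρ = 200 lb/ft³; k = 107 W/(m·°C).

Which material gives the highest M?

Screen on constraints: k ≥ 74.5 W/(m·K). Survivors: material A, material Q, material Z, material P.
In SI units:
  material A: E = 102.7 GPa, ρ = 8506 kg/m³
  material Q: E = 293.9 GPa, ρ = 1842 kg/m³
  material Z: E = 402.0 GPa, ρ = 19300 kg/m³
  material P: E = 400.8 GPa, ρ = 3204 kg/m³
  material Q: M = 3.61×10⁻³
  material P: M = 2.30×10⁻³
  material A: M = 0.551×10⁻³
  material Z: M = 0.382×10⁻³
Material Q has the largest M.

material Q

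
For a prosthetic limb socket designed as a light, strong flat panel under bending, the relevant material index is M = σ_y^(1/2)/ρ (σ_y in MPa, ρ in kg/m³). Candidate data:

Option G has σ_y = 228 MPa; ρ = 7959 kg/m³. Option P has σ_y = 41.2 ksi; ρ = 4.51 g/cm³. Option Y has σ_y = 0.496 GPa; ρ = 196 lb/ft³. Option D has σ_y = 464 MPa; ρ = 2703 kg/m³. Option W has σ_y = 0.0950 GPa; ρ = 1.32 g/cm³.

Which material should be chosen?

option D

In SI units:
  option G: σ_y = 228.0 MPa, ρ = 7959 kg/m³
  option P: σ_y = 284.1 MPa, ρ = 4510 kg/m³
  option Y: σ_y = 496.0 MPa, ρ = 3140 kg/m³
  option D: σ_y = 464.0 MPa, ρ = 2703 kg/m³
  option W: σ_y = 95.00 MPa, ρ = 1320 kg/m³
  option D: M = 7.97×10⁻³
  option W: M = 7.38×10⁻³
  option Y: M = 7.09×10⁻³
  option P: M = 3.74×10⁻³
  option G: M = 1.90×10⁻³
Option D ranks first.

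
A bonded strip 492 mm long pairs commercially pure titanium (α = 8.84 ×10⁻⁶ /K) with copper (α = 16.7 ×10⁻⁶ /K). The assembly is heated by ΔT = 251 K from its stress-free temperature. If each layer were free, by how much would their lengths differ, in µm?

Δα = |8.84 − 16.7|×10⁻⁶/K = 7.86×10⁻⁶/K.
ΔL_mismatch = Δα·L·ΔT = 7.86×10⁻⁶ × 492.0 mm × 251.0 K = 971 µm.

971 µm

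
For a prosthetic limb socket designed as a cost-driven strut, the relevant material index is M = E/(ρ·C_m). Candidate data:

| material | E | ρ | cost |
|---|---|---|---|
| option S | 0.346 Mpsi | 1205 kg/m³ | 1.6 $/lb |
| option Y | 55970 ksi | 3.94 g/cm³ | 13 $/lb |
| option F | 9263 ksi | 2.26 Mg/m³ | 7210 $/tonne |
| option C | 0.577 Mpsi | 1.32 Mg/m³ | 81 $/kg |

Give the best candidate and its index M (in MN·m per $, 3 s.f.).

Normalizing units and computing the index:
  option S: E = 2.386 GPa, ρ = 1205 kg/m³, cost = 3.527 $/kg
  option Y: E = 385.9 GPa, ρ = 3940 kg/m³, cost = 28.66 $/kg
  option F: E = 63.87 GPa, ρ = 2260 kg/m³, cost = 7.210 $/kg
  option C: E = 3.978 GPa, ρ = 1320 kg/m³, cost = 81.00 $/kg
  option F: M = 3.92 MN·m per $
  option Y: M = 3.42 MN·m per $
  option S: M = 0.561 MN·m per $
  option C: M = 0.0372 MN·m per $
Highest index: option F.

option F, M = 3.92 MN·m per $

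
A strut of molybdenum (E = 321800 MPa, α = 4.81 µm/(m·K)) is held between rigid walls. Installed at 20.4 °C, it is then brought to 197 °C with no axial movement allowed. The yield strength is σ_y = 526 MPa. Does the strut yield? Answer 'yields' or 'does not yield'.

E = 321800 MPa = 321.8 GPa.
ΔT = 176.6 K. Constrained thermal stress σ = E·α·ΔT = 321.8×10³ MPa × 4.81×10⁻⁶ × 176.6 = 273 MPa (compressive).
Compare to σ_y = 526 MPa: σ < σ_y, so it does not yield.

does not yield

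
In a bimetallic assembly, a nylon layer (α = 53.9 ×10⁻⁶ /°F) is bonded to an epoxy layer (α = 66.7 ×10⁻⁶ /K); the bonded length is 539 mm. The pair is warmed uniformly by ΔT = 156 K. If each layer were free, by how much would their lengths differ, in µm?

nylon: α = 53.9×10⁻⁶/°F × 9/5 = 97.0×10⁻⁶/K.
Δα = |97.0 − 66.7|×10⁻⁶/K = 30.3×10⁻⁶/K.
ΔL_mismatch = Δα·L·ΔT = 30.3×10⁻⁶ × 539.0 mm × 156.0 K = 2550 µm.

2550 µm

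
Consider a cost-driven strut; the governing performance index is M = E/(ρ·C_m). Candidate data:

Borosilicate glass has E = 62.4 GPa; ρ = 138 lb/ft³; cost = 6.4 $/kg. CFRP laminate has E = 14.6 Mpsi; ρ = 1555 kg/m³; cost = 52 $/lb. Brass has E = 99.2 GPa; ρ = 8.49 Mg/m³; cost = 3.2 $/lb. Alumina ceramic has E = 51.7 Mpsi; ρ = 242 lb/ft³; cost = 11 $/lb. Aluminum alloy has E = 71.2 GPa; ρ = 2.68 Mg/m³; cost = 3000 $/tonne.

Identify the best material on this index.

aluminum alloy

Putting every candidate on a common basis:
  borosilicate glass: E = 62.40 GPa, ρ = 2211 kg/m³, cost = 6.400 $/kg
  CFRP laminate: E = 100.7 GPa, ρ = 1555 kg/m³, cost = 114.6 $/kg
  brass: E = 99.20 GPa, ρ = 8490 kg/m³, cost = 7.055 $/kg
  alumina ceramic: E = 356.5 GPa, ρ = 3876 kg/m³, cost = 24.25 $/kg
  aluminum alloy: E = 71.20 GPa, ρ = 2680 kg/m³, cost = 3.000 $/kg
  aluminum alloy: M = 8.86 MN·m per $
  borosilicate glass: M = 4.41 MN·m per $
  alumina ceramic: M = 3.79 MN·m per $
  brass: M = 1.66 MN·m per $
  CFRP laminate: M = 0.565 MN·m per $
Aluminum alloy ranks first.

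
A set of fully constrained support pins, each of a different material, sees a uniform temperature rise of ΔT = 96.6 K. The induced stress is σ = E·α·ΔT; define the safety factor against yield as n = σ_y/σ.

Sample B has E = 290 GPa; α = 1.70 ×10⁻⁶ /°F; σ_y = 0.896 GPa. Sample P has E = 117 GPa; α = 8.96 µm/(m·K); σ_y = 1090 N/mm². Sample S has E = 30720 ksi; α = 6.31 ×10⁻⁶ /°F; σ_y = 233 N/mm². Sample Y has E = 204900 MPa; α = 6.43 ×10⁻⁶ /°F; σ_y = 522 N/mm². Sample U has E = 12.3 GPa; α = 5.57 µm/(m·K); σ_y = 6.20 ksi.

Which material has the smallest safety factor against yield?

In consistent units (E in GPa, α in ×10⁻⁶/K, σ_y in MPa):
  sample B: E = 290.0, α = 3.06, σ_y = 896.0 → σ = 85.7 MPa, n = 10.5
  sample P: E = 117.0, α = 8.96, σ_y = 1090 → σ = 101 MPa, n = 10.8
  sample S: E = 211.8, α = 11.4, σ_y = 233.0 → σ = 232 MPa, n = 1.00
  sample Y: E = 204.9, α = 11.6, σ_y = 522.0 → σ = 229 MPa, n = 2.28
  sample U: E = 12.30, α = 5.57, σ_y = 42.75 → σ = 6.62 MPa, n = 6.46
Sample S has the lowest safety factor, n = 1.00.

sample S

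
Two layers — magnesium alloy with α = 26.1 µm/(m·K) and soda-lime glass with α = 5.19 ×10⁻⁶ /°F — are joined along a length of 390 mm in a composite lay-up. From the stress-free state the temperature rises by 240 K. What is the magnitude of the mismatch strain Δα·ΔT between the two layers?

soda-lime glass: α = 5.19×10⁻⁶/°F × 9/5 = 9.34×10⁻⁶/K.
Δα = |26.1 − 9.34|×10⁻⁶/K = 16.8×10⁻⁶/K.
Mismatch strain = Δα·ΔT = 16.8×10⁻⁶ × 240.0 = 4.02×10⁻³.

4.02×10⁻³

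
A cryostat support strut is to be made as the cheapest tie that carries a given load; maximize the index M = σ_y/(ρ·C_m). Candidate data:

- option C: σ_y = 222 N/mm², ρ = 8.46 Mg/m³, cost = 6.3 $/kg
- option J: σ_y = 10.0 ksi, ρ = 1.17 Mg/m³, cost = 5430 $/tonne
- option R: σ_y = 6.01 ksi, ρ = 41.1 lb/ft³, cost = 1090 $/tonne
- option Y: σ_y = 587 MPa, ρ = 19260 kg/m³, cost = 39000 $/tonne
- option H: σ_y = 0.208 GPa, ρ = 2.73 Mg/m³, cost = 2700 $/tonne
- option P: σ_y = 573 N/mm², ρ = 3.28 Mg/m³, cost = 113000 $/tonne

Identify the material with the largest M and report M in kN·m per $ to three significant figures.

Normalizing units and computing the index:
  option C: σ_y = 222.0 MPa, ρ = 8460 kg/m³, cost = 6.300 $/kg
  option J: σ_y = 68.95 MPa, ρ = 1170 kg/m³, cost = 5.430 $/kg
  option R: σ_y = 41.44 MPa, ρ = 658.4 kg/m³, cost = 1.090 $/kg
  option Y: σ_y = 587.0 MPa, ρ = 19260 kg/m³, cost = 39.00 $/kg
  option H: σ_y = 208.0 MPa, ρ = 2730 kg/m³, cost = 2.700 $/kg
  option P: σ_y = 573.0 MPa, ρ = 3280 kg/m³, cost = 113.0 $/kg
  option R: M = 57.7 kN·m per $
  option H: M = 28.2 kN·m per $
  option J: M = 10.9 kN·m per $
  option C: M = 4.17 kN·m per $
  option P: M = 1.55 kN·m per $
  option Y: M = 0.781 kN·m per $
Option R ranks first.

option R, M = 57.7 kN·m per $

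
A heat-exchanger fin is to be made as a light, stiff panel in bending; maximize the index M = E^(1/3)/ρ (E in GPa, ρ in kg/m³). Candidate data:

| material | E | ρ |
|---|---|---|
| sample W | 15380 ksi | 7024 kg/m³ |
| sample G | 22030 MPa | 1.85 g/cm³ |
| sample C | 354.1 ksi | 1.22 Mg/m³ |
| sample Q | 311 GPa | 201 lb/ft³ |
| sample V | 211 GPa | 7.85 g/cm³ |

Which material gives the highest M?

sample Q

In SI units:
  sample W: E = 106.0 GPa, ρ = 7024 kg/m³
  sample G: E = 22.03 GPa, ρ = 1850 kg/m³
  sample C: E = 2.441 GPa, ρ = 1220 kg/m³
  sample Q: E = 311.0 GPa, ρ = 3220 kg/m³
  sample V: E = 211.0 GPa, ρ = 7850 kg/m³
  sample Q: M = 2.10×10⁻³
  sample G: M = 1.52×10⁻³
  sample C: M = 1.10×10⁻³
  sample V: M = 0.758×10⁻³
  sample W: M = 0.674×10⁻³
Sample Q has the largest M.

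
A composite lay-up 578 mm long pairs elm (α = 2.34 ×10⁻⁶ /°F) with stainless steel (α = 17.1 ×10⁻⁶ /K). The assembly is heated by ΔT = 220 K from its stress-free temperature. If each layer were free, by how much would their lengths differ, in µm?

1640 µm

elm: α = 2.34×10⁻⁶/°F × 9/5 = 4.21×10⁻⁶/K.
Δα = |4.21 − 17.1|×10⁻⁶/K = 12.9×10⁻⁶/K.
ΔL_mismatch = Δα·L·ΔT = 12.9×10⁻⁶ × 578.0 mm × 220.0 K = 1640 µm.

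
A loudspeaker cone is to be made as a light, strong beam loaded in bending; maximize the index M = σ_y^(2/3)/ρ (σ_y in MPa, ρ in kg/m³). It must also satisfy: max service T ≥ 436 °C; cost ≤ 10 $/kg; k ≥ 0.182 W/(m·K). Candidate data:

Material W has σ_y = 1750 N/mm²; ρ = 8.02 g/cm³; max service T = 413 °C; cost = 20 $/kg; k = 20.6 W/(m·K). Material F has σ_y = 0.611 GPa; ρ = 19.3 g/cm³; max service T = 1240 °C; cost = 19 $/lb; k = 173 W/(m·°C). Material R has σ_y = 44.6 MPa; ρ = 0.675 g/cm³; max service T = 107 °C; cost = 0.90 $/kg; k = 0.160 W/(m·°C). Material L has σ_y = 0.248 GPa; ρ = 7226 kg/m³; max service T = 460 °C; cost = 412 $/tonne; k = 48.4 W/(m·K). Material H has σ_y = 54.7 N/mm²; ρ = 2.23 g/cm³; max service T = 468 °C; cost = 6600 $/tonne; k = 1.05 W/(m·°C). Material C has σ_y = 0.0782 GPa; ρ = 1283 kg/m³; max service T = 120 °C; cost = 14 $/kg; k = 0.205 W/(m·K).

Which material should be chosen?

material H

Screen on constraints: max service T ≥ 436 °C; cost ≤ 10 $/kg; k ≥ 0.182 W/(m·K). Survivors: material L, material H.
Putting every candidate on a common basis:
  material L: σ_y = 248.0 MPa, ρ = 7226 kg/m³
  material H: σ_y = 54.70 MPa, ρ = 2230 kg/m³
  material H: M = 6.46×10⁻³
  material L: M = 5.46×10⁻³
Material H ranks first.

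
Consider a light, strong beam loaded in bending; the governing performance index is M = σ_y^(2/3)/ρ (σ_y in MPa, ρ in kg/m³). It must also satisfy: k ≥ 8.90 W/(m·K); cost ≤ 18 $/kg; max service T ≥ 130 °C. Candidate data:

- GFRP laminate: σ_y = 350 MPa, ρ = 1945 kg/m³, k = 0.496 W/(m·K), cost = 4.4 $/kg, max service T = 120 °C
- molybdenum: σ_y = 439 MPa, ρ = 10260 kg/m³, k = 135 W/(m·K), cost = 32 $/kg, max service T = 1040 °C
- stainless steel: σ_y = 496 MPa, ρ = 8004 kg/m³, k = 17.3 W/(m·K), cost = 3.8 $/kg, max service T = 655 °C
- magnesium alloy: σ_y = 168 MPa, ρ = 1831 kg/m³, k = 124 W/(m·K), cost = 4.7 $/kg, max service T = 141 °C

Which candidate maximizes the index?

magnesium alloy

Screen on constraints: k ≥ 8.90 W/(m·K); cost ≤ 18 $/kg; max service T ≥ 130 °C. Survivors: stainless steel, magnesium alloy.
Per-candidate index values:
  magnesium alloy: M = 16.6×10⁻³
  stainless steel: M = 7.83×10⁻³
Highest index: magnesium alloy.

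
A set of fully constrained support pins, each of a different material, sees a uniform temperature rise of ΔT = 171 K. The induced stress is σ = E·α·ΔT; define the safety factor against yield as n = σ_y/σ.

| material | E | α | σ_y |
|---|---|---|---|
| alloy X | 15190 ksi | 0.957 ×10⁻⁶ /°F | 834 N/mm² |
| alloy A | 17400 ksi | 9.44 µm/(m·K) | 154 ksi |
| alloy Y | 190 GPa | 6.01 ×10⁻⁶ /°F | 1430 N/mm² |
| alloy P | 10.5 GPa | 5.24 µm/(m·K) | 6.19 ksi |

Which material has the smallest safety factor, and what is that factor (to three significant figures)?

Per material, after unit conversion:
  alloy X: E = 104.7, α = 1.72, σ_y = 834.0 → σ = 30.9 MPa, n = 27.0
  alloy A: E = 120.0, α = 9.44, σ_y = 1062 → σ = 194 MPa, n = 5.48
  alloy Y: E = 190.0, α = 10.8, σ_y = 1430 → σ = 351 MPa, n = 4.07
  alloy P: E = 10.50, α = 5.24, σ_y = 42.68 → σ = 9.41 MPa, n = 4.54
Smallest n: alloy Y with n = 4.07.

alloy Y, n = 4.07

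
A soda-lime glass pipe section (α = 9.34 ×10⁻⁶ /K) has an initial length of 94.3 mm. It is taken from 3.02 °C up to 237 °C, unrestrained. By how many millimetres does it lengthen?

ΔT = 237 − 3.02 = 234.0 K.
ΔL = α·L₀·ΔT = 9.34×10⁻⁶ × 94.3 mm × 234.0 K = 0.206 mm.

0.206 mm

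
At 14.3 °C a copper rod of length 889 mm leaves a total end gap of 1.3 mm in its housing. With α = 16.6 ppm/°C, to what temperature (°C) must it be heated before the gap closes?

α·L₀·ΔT = 1.3 mm ⇒ ΔT = 1.3 / (16.6×10⁻⁶ × 889.0) = 88.09 K.
T = 14.3 + 88.09 = 102.4 °C.

102 °C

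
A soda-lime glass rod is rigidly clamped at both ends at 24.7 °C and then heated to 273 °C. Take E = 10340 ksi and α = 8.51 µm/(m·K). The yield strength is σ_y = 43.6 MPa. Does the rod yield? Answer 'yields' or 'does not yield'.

yields

E = 10340 ksi = 71.29 GPa.
ΔT = 248.3 K. Constrained thermal stress σ = E·α·ΔT = 71.29×10³ MPa × 8.51×10⁻⁶ × 248.3 = 151 MPa (compressive).
Compare to σ_y = 43.6 MPa: σ ≥ σ_y, so it yields.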